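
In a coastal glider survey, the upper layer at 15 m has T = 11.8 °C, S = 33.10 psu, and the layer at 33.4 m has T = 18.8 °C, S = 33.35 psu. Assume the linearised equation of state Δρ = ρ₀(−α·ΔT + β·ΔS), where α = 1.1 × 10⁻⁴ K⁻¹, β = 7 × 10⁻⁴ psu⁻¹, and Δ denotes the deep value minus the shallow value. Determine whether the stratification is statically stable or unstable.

ΔT = 18.8 − 11.8 = +7.0 K and ΔS = 33.35 − 33.10 = +0.25 psu (deep − shallow).
−αΔT = -7.70 × 10⁻⁴; βΔS = 1.75 × 10⁻⁴; sum Δρ/ρ₀ = -5.95 × 10⁻⁴.
Δρ/ρ₀ < 0, so Δρ < 0: deeper water is lighter → statically unstable; the column would overturn.

unstable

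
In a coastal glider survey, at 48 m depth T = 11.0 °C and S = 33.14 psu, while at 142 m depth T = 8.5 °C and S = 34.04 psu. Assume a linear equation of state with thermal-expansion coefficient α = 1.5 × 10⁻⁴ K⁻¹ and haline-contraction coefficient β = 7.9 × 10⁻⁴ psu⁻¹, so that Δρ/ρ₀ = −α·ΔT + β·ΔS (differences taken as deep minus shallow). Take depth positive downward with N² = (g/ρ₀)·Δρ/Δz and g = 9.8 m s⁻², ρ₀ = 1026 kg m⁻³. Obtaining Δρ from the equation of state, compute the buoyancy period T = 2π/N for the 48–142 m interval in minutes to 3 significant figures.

9.84 min

ΔT = -2.5 K, ΔS = +0.90 psu (deep − shallow).
Δρ/ρ₀ = −αΔT + βΔS = 3.75 × 10⁻⁴ + 7.11 × 10⁻⁴ = 1.086 × 10⁻³, so Δρ ≈ 1.114 kg m⁻³.
N² = (g/ρ₀)·Δρ/Δz = g·(Δρ/ρ₀)/Δz = 9.8 × 1.086 × 10⁻³ / 94 = 1.1322 × 10⁻⁴ s⁻².
N = √(1.1322 × 10⁻⁴) = 0.010640 rad s⁻¹ → T = 2π/N = 590.52 s = 9.8420 min ≈ 9.84 min.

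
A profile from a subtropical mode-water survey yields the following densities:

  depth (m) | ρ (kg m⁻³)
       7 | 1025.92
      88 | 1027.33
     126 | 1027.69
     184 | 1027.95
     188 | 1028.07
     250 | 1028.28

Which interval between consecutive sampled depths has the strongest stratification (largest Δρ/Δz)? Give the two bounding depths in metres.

Compute the density gradient over each adjacent pair:
  7–88 m: Δρ/Δz = 1.41/81 = 0.017 kg m⁻⁴
  88–126 m: Δρ/Δz = 0.36/38 = 9.5 × 10⁻³ kg m⁻⁴
  126–184 m: Δρ/Δz = 0.26/58 = 4.5 × 10⁻³ kg m⁻⁴
  184–188 m: Δρ/Δz = 0.12/4 = 0.030 kg m⁻⁴
  188–250 m: Δρ/Δz = 0.21/62 = 3.4 × 10⁻³ kg m⁻⁴
The largest gradient is in the 184–188 m interval — the pycnocline.

184–188 m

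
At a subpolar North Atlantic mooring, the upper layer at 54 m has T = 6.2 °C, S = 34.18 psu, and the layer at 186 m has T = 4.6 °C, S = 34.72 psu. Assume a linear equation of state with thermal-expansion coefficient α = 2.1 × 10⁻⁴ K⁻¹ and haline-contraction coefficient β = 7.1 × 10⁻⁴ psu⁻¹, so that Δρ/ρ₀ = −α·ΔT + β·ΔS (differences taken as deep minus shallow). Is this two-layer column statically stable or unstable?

stable

ΔT = 4.6 − 6.2 = -1.6 K and ΔS = 34.72 − 34.18 = +0.54 psu (deep − shallow).
−αΔT = 3.36 × 10⁻⁴; βΔS = 3.834 × 10⁻⁴; sum Δρ/ρ₀ = 7.194 × 10⁻⁴.
Δρ/ρ₀ > 0, so Δρ > 0: deeper water is denser → statically stable.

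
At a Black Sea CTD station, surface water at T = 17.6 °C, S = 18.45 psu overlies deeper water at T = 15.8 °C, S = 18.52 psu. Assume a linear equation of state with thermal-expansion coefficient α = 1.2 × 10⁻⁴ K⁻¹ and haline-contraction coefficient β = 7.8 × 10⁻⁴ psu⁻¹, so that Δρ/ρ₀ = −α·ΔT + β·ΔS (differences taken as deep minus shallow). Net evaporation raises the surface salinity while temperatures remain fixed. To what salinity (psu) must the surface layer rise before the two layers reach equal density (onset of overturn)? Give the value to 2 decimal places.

Neutral buoyancy requires −α(T_deep − T_surf) + β(S_deep − S_surf′) = 0.
S_surf′ = S_deep − (α/β)·ΔT = 18.52 − (1.2 × 10⁻⁴/7.8 × 10⁻⁴)·(-1.8) = 18.7969 psu.
Increase required: 18.7969 − 18.45 = 0.3469 psu.

18.80 psu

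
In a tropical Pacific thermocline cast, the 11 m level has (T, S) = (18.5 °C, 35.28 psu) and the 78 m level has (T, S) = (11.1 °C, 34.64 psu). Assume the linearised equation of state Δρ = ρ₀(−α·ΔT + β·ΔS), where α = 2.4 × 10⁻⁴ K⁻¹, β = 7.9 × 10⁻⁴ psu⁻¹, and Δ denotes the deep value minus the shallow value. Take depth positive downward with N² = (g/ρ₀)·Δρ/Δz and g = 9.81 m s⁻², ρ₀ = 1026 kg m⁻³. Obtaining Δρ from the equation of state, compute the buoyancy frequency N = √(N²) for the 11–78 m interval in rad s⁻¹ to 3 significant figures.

ΔT = -7.4 K, ΔS = -0.64 psu (deep − shallow).
Δρ/ρ₀ = −αΔT + βΔS = 1.776 × 10⁻³ − 5.056 × 10⁻⁴ = 1.2704 × 10⁻³, so Δρ ≈ 1.303 kg m⁻³.
N² = (g/ρ₀)·Δρ/Δz = g·(Δρ/ρ₀)/Δz = 9.81 × 1.2704 × 10⁻³ / 67 = 1.8601 × 10⁻⁴ s⁻².
N = √(1.8601 × 10⁻⁴) = 0.013639 rad s⁻¹ ≈ 0.0136 rad s⁻¹.

0.0136 rad s⁻¹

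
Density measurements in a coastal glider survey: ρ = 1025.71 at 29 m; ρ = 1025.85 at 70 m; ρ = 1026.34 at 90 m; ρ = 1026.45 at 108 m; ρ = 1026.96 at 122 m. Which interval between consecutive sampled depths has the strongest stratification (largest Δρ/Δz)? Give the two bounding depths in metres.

Compute the density gradient over each adjacent pair:
  29–70 m: Δρ/Δz = 0.14/41 = 3.4 × 10⁻³ kg m⁻⁴
  70–90 m: Δρ/Δz = 0.49/20 = 0.025 kg m⁻⁴
  90–108 m: Δρ/Δz = 0.11/18 = 6.1 × 10⁻³ kg m⁻⁴
  108–122 m: Δρ/Δz = 0.51/14 = 0.036 kg m⁻⁴
The largest gradient is in the 108–122 m interval — the pycnocline.

108–122 m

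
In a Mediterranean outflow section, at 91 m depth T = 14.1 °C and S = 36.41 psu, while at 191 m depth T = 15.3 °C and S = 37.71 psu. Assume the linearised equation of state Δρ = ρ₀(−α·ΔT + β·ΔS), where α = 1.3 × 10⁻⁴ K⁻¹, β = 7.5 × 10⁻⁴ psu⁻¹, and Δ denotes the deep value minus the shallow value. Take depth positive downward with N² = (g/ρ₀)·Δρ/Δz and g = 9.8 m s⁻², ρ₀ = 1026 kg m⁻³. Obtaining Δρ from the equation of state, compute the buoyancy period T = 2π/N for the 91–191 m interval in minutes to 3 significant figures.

ΔT = +1.2 K, ΔS = +1.30 psu (deep − shallow).
Δρ/ρ₀ = −αΔT + βΔS = -1.56 × 10⁻⁴ + 9.75 × 10⁻⁴ = 8.19 × 10⁻⁴, so Δρ ≈ 0.8403 kg m⁻³.
N² = (g/ρ₀)·Δρ/Δz = g·(Δρ/ρ₀)/Δz = 9.8 × 8.19 × 10⁻⁴ / 100 = 8.0262 × 10⁻⁵ s⁻².
N = √(8.0262 × 10⁻⁵) = 8.9589 × 10⁻³ rad s⁻¹ → T = 2π/N = 701.33 s = 11.689 min ≈ 11.7 min.

11.7 min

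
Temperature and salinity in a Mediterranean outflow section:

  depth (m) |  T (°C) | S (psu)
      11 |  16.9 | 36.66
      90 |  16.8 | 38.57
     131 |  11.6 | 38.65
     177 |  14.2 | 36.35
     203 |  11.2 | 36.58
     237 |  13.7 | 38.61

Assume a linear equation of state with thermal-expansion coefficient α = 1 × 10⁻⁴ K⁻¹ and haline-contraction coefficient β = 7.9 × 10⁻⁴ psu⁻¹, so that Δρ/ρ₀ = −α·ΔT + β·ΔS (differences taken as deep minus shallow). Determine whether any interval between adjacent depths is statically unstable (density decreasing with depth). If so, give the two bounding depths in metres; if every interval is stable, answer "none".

131–177 m

Evaluate Δρ/ρ₀ = −αΔT + βΔS across each adjacent pair:
  11–90 m: −αΔT+βΔS = −(1 × 10⁻⁴)(-0.1)+(7.9 × 10⁻⁴)(+1.91) = 1.5 × 10⁻³ → stable
  90–131 m: −αΔT+βΔS = −(1 × 10⁻⁴)(-5.2)+(7.9 × 10⁻⁴)(+0.08) = 5.8 × 10⁻⁴ → stable
  131–177 m: −αΔT+βΔS = −(1 × 10⁻⁴)(+2.6)+(7.9 × 10⁻⁴)(-2.30) = -2.1 × 10⁻³ → UNSTABLE
  177–203 m: −αΔT+βΔS = −(1 × 10⁻⁴)(-3.0)+(7.9 × 10⁻⁴)(+0.23) = 4.8 × 10⁻⁴ → stable
  203–237 m: −αΔT+βΔS = −(1 × 10⁻⁴)(+2.5)+(7.9 × 10⁻⁴)(+2.03) = 1.4 × 10⁻³ → stable
The 131–177 m interval has Δρ < 0: lighter water underlies denser water.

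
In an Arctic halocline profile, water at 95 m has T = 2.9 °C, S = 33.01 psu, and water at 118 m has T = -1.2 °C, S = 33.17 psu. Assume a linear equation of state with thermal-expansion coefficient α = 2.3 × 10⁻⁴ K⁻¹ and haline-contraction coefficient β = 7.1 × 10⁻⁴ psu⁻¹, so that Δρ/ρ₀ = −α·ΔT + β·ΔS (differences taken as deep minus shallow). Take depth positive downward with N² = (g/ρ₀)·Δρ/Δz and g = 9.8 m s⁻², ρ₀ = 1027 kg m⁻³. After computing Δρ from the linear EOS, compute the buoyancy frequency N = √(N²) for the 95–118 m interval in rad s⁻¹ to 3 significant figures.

ΔT = -4.1 K, ΔS = +0.16 psu (deep − shallow).
Δρ/ρ₀ = −αΔT + βΔS = 9.43 × 10⁻⁴ + 1.136 × 10⁻⁴ = 1.0566 × 10⁻³, so Δρ ≈ 1.085 kg m⁻³.
N² = (g/ρ₀)·Δρ/Δz = g·(Δρ/ρ₀)/Δz = 9.8 × 1.0566 × 10⁻³ / 23 = 4.5020 × 10⁻⁴ s⁻².
N = √(4.5020 × 10⁻⁴) = 0.021218 rad s⁻¹ ≈ 0.0212 rad s⁻¹.

0.0212 rad s⁻¹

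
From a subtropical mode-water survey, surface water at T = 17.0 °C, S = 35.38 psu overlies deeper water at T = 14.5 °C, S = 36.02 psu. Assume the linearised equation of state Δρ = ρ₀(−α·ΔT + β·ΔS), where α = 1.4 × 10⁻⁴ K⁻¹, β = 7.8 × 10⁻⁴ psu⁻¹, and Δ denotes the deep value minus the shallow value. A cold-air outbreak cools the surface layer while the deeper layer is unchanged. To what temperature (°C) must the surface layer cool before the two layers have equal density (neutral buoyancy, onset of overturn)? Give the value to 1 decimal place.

Neutral buoyancy requires Δρ = 0, i.e. −α(T_deep − T_surf′) + β(S_deep − S_surf) = 0.
T_surf′ = T_deep − (β/α)·ΔS = 14.5 − (7.8 × 10⁻⁴/1.4 × 10⁻⁴)·(+0.64) = 10.934 °C.
Cooling required: 17.0 − (10.934) = 6.066 °C.

10.9 °C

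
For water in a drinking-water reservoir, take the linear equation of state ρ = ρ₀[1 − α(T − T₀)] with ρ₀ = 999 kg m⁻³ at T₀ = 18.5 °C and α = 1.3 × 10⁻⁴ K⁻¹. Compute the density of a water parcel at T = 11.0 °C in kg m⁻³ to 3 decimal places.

999.974 kg m⁻³

T − T₀ = -7.5 K.
Bracket = 1 − α·(-7.5) = 1 + (9.75 × 10⁻⁴) = 1.0009750.
ρ = 999 × 1.0009750 = 999.974 kg m⁻³.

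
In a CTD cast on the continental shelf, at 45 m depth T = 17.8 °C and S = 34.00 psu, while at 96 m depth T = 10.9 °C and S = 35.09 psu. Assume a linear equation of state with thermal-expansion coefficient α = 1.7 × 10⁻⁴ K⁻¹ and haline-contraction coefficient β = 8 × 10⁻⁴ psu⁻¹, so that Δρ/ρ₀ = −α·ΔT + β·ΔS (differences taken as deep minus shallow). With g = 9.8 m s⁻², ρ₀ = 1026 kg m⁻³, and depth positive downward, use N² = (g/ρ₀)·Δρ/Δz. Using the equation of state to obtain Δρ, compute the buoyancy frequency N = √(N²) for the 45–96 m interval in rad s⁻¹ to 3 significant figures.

0.0198 rad s⁻¹

ΔT = -6.9 K, ΔS = +1.09 psu (deep − shallow).
Δρ/ρ₀ = −αΔT + βΔS = 1.173 × 10⁻³ + 8.72 × 10⁻⁴ = 2.045 × 10⁻³, so Δρ ≈ 2.098 kg m⁻³.
N² = (g/ρ₀)·Δρ/Δz = g·(Δρ/ρ₀)/Δz = 9.8 × 2.045 × 10⁻³ / 51 = 3.9296 × 10⁻⁴ s⁻².
N = √(3.9296 × 10⁻⁴) = 0.019823 rad s⁻¹ ≈ 0.0198 rad s⁻¹.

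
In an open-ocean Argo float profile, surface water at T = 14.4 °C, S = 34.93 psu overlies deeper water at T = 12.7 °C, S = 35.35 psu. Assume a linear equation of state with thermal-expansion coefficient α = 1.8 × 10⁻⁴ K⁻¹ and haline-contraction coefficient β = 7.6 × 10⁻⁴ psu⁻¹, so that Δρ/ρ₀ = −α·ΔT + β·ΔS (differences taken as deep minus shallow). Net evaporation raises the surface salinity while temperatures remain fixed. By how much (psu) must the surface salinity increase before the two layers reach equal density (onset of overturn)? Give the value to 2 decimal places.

0.82 psu

Neutral buoyancy requires −α(T_deep − T_surf) + β(S_deep − S_surf′) = 0.
S_surf′ = S_deep − (α/β)·ΔT = 35.35 − (1.8 × 10⁻⁴/7.6 × 10⁻⁴)·(-1.7) = 35.7526 psu.
Increase required: 35.7526 − 34.93 = 0.8226 psu.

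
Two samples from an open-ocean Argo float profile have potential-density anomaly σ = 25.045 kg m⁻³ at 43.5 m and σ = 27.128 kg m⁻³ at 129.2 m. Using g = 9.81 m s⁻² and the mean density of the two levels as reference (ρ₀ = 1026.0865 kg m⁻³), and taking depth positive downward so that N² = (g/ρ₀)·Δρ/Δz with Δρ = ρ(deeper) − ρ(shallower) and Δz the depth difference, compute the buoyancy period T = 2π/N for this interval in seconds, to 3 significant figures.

Δρ = 1027.128 − 1025.045 = 2.083 kg m⁻³ over Δz = 129.2 − 43.5 = 85.7 m.
N² = (9.81/1026.0865) × (2.083/85.7) = 2.3238 × 10⁻⁴ s⁻².
N = √(2.3238 × 10⁻⁴) = 0.015244 rad s⁻¹, so T = 2π/N = 412.17 s ≈ 412 s.

412 s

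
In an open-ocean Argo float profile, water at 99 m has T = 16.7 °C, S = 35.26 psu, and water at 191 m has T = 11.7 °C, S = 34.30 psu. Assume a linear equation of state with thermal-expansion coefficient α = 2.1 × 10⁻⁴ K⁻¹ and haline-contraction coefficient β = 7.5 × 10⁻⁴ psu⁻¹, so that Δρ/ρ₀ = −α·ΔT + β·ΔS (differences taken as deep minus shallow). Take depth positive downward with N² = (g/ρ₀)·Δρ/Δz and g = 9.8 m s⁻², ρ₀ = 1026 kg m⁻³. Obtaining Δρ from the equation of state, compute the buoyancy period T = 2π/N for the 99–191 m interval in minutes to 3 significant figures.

ΔT = -5.0 K, ΔS = -0.96 psu (deep − shallow).
Δρ/ρ₀ = −αΔT + βΔS = 1.05 × 10⁻³ − 7.20 × 10⁻⁴ = 3.30 × 10⁻⁴, so Δρ ≈ 0.3386 kg m⁻³.
N² = (g/ρ₀)·Δρ/Δz = g·(Δρ/ρ₀)/Δz = 9.8 × 3.30 × 10⁻⁴ / 92 = 3.5152 × 10⁻⁵ s⁻².
N = √(3.5152 × 10⁻⁵) = 5.9289 × 10⁻³ rad s⁻¹ → T = 2π/N = 1.0598 × 10³ s = 17.663 min ≈ 17.7 min.

17.7 min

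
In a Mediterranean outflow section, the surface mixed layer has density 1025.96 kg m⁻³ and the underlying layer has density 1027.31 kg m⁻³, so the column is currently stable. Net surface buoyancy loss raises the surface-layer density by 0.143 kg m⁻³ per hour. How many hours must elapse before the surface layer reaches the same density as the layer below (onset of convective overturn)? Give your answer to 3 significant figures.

9.44 hours

Density deficit of the surface layer: 1027.31 − 1025.96 = 1.35 kg m⁻³.
Required change = 1.35 / 0.143 = 9.44 hours.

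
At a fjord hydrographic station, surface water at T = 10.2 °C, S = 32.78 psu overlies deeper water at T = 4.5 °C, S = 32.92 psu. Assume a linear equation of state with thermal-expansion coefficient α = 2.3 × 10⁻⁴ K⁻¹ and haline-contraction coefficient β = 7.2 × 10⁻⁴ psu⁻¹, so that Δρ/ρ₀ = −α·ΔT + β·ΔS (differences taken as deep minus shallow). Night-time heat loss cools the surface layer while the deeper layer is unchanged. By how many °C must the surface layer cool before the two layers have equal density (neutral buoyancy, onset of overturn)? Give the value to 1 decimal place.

Neutral buoyancy requires Δρ = 0, i.e. −α(T_deep − T_surf′) + β(S_deep − S_surf) = 0.
T_surf′ = T_deep − (β/α)·ΔS = 4.5 − (7.2 × 10⁻⁴/2.3 × 10⁻⁴)·(+0.14) = 4.062 °C.
Cooling required: 10.2 − (4.062) = 6.138 °C.

6.1 °C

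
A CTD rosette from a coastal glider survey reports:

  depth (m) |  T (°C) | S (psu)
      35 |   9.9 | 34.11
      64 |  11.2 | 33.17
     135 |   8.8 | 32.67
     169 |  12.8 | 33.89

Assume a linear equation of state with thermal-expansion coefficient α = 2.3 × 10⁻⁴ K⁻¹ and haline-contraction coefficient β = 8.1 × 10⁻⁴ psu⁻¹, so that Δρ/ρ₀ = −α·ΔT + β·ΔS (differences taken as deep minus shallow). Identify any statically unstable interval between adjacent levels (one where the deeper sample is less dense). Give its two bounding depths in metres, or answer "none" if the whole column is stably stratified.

Evaluate Δρ/ρ₀ = −αΔT + βΔS across each adjacent pair:
  35–64 m: −αΔT+βΔS = −(2.3 × 10⁻⁴)(+1.3)+(8.1 × 10⁻⁴)(-0.94) = -1.1 × 10⁻³ → UNSTABLE
  64–135 m: −αΔT+βΔS = −(2.3 × 10⁻⁴)(-2.4)+(8.1 × 10⁻⁴)(-0.50) = 1.5 × 10⁻⁴ → stable
  135–169 m: −αΔT+βΔS = −(2.3 × 10⁻⁴)(+4.0)+(8.1 × 10⁻⁴)(+1.22) = 6.8 × 10⁻⁵ → stable
The 35–64 m interval has Δρ < 0: lighter water underlies denser water.

35–64 m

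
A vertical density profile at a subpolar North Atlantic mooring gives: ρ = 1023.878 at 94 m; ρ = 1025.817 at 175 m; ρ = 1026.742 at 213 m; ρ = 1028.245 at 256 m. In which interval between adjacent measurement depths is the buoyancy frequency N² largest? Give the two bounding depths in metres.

Compute the density gradient over each adjacent pair:
  94–175 m: Δρ/Δz = 1.939/81 = 0.024 kg m⁻⁴
  175–213 m: Δρ/Δz = 0.925/38 = 0.024 kg m⁻⁴
  213–256 m: Δρ/Δz = 1.503/43 = 0.035 kg m⁻⁴
The largest gradient is in the 213–256 m interval — the pycnocline.

213–256 m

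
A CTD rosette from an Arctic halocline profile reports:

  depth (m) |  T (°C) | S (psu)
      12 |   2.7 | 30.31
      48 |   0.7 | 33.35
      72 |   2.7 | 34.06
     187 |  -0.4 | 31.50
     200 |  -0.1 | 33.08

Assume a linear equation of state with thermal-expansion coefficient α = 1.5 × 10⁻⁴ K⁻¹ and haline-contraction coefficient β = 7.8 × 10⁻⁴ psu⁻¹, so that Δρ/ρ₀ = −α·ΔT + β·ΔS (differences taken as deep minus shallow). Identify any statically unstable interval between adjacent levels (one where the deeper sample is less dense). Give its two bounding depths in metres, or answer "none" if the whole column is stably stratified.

Evaluate Δρ/ρ₀ = −αΔT + βΔS across each adjacent pair:
  12–48 m: −αΔT+βΔS = −(1.5 × 10⁻⁴)(-2.0)+(7.8 × 10⁻⁴)(+3.04) = 2.7 × 10⁻³ → stable
  48–72 m: −αΔT+βΔS = −(1.5 × 10⁻⁴)(+2.0)+(7.8 × 10⁻⁴)(+0.71) = 2.5 × 10⁻⁴ → stable
  72–187 m: −αΔT+βΔS = −(1.5 × 10⁻⁴)(-3.1)+(7.8 × 10⁻⁴)(-2.56) = -1.5 × 10⁻³ → UNSTABLE
  187–200 m: −αΔT+βΔS = −(1.5 × 10⁻⁴)(+0.3)+(7.8 × 10⁻⁴)(+1.58) = 1.2 × 10⁻³ → stable
The 72–187 m interval has Δρ < 0: lighter water underlies denser water.

72–187 m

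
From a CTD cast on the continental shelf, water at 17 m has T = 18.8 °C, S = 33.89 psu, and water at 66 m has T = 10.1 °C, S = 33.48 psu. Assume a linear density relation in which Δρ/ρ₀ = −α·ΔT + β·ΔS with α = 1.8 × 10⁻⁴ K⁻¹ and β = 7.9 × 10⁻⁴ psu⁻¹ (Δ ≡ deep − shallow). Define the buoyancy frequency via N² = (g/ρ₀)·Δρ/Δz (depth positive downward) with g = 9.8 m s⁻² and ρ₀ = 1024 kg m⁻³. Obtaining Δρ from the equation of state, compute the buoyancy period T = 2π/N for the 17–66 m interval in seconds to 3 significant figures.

399 s

ΔT = -8.7 K, ΔS = -0.41 psu (deep − shallow).
Δρ/ρ₀ = −αΔT + βΔS = 1.566 × 10⁻³ − 3.239 × 10⁻⁴ = 1.2421 × 10⁻³, so Δρ ≈ 1.272 kg m⁻³.
N² = (g/ρ₀)·Δρ/Δz = g·(Δρ/ρ₀)/Δz = 9.8 × 1.2421 × 10⁻³ / 49 = 2.4842 × 10⁻⁴ s⁻².
N = √(2.4842 × 10⁻⁴) = 0.015761 rad s⁻¹ → T = 2π/N = 398.65 s ≈ 399 s.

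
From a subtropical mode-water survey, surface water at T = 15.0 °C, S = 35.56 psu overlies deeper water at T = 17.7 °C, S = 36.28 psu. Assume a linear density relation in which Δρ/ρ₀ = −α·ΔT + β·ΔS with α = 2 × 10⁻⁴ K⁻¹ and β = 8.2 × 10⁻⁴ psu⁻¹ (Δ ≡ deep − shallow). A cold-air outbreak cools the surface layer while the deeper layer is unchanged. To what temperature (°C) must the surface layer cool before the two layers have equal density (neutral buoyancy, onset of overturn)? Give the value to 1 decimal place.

14.7 °C

Neutral buoyancy requires Δρ = 0, i.e. −α(T_deep − T_surf′) + β(S_deep − S_surf) = 0.
T_surf′ = T_deep − (β/α)·ΔS = 17.7 − (8.2 × 10⁻⁴/2 × 10⁻⁴)·(+0.72) = 14.748 °C.
Cooling required: 15.0 − (14.748) = 0.252 °C.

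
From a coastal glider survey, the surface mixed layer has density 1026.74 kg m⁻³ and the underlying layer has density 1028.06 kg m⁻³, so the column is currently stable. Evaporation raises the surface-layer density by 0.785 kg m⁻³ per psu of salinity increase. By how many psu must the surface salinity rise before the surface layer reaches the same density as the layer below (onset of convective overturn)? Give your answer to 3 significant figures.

Density deficit of the surface layer: 1028.06 − 1026.74 = 1.32 kg m⁻³.
Required change = 1.32 / 0.785 = 1.68 psu.

1.68 psu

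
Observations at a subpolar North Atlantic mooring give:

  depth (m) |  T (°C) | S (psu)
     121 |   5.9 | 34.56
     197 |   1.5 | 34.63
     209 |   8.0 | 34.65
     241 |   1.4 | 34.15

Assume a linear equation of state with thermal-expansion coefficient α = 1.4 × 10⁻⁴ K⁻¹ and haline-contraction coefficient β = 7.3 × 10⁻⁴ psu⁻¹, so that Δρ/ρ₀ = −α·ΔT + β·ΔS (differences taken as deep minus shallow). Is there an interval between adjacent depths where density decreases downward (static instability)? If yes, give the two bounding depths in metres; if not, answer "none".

197–209 m

Evaluate Δρ/ρ₀ = −αΔT + βΔS across each adjacent pair:
  121–197 m: −αΔT+βΔS = −(1.4 × 10⁻⁴)(-4.4)+(7.3 × 10⁻⁴)(+0.07) = 6.7 × 10⁻⁴ → stable
  197–209 m: −αΔT+βΔS = −(1.4 × 10⁻⁴)(+6.5)+(7.3 × 10⁻⁴)(+0.02) = -9.0 × 10⁻⁴ → UNSTABLE
  209–241 m: −αΔT+βΔS = −(1.4 × 10⁻⁴)(-6.6)+(7.3 × 10⁻⁴)(-0.50) = 5.6 × 10⁻⁴ → stable
The 197–209 m interval has Δρ < 0: lighter water underlies denser water.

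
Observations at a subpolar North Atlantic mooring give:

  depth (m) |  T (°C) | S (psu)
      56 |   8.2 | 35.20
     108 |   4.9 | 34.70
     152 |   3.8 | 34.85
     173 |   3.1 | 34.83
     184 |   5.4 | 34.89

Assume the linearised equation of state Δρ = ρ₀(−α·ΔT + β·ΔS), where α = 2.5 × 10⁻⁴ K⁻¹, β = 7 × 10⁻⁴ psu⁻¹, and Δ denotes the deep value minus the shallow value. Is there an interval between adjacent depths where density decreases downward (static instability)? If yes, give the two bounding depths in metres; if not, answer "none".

173–184 m

Evaluate Δρ/ρ₀ = −αΔT + βΔS across each adjacent pair:
  56–108 m: −αΔT+βΔS = −(2.5 × 10⁻⁴)(-3.3)+(7 × 10⁻⁴)(-0.50) = 4.7 × 10⁻⁴ → stable
  108–152 m: −αΔT+βΔS = −(2.5 × 10⁻⁴)(-1.1)+(7 × 10⁻⁴)(+0.15) = 3.8 × 10⁻⁴ → stable
  152–173 m: −αΔT+βΔS = −(2.5 × 10⁻⁴)(-0.7)+(7 × 10⁻⁴)(-0.02) = 1.6 × 10⁻⁴ → stable
  173–184 m: −αΔT+βΔS = −(2.5 × 10⁻⁴)(+2.3)+(7 × 10⁻⁴)(+0.06) = -5.3 × 10⁻⁴ → UNSTABLE
The 173–184 m interval has Δρ < 0: lighter water underlies denser water.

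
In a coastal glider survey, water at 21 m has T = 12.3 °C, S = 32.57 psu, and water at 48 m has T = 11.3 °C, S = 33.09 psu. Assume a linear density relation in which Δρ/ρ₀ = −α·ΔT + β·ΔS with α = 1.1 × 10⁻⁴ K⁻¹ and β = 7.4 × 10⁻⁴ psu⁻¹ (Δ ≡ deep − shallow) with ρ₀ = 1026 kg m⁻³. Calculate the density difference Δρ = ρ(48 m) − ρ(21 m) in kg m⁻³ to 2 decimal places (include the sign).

ΔT = -1.0 K, ΔS = +0.52 psu (deep − shallow).
Δρ/ρ₀ = −(1.1 × 10⁻⁴)(-1.0) + (7.4 × 10⁻⁴)(+0.52) = 4.948 × 10⁻⁴.
Δρ = 1026 × (4.948 × 10⁻⁴) = +0.51 kg m⁻³.
Positive Δρ: denser below, stable.

+0.51 kg m⁻³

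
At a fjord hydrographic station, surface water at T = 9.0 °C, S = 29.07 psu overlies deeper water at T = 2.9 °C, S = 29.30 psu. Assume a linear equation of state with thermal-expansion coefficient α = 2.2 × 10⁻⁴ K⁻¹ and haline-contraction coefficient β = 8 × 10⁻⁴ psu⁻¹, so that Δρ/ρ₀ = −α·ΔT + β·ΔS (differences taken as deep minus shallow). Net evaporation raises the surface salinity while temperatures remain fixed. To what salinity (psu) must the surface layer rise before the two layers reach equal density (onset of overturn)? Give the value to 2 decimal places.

30.98 psu

Neutral buoyancy requires −α(T_deep − T_surf) + β(S_deep − S_surf′) = 0.
S_surf′ = S_deep − (α/β)·ΔT = 29.30 − (2.2 × 10⁻⁴/8 × 10⁻⁴)·(-6.1) = 30.9775 psu.
Increase required: 30.9775 − 29.07 = 1.9075 psu.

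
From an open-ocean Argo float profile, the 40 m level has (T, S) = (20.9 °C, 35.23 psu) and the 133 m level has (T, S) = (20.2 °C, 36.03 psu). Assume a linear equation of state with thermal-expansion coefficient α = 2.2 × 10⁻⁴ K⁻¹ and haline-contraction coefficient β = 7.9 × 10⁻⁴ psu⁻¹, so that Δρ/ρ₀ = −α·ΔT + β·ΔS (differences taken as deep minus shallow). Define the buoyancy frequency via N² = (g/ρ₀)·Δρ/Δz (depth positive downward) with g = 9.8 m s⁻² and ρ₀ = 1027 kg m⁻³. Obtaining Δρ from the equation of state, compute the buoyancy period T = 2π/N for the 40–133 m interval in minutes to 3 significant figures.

ΔT = -0.7 K, ΔS = +0.80 psu (deep − shallow).
Δρ/ρ₀ = −αΔT + βΔS = 1.54 × 10⁻⁴ + 6.32 × 10⁻⁴ = 7.86 × 10⁻⁴, so Δρ ≈ 0.8072 kg m⁻³.
N² = (g/ρ₀)·Δρ/Δz = g·(Δρ/ρ₀)/Δz = 9.8 × 7.86 × 10⁻⁴ / 93 = 8.2826 × 10⁻⁵ s⁻².
N = √(8.2826 × 10⁻⁵) = 9.1009 × 10⁻³ rad s⁻¹ → T = 2π/N = 690.39 s = 11.506 min ≈ 11.5 min.

11.5 min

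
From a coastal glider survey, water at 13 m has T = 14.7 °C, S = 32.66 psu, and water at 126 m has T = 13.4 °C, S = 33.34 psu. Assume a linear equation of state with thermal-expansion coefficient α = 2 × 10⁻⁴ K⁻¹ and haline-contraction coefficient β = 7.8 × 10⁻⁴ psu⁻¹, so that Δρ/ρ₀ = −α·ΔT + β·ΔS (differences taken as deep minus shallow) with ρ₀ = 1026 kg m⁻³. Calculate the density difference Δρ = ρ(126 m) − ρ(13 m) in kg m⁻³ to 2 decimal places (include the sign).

+0.81 kg m⁻³

ΔT = -1.3 K, ΔS = +0.68 psu (deep − shallow).
Δρ/ρ₀ = −(2 × 10⁻⁴)(-1.3) + (7.8 × 10⁻⁴)(+0.68) = 7.904 × 10⁻⁴.
Δρ = 1026 × (7.904 × 10⁻⁴) = +0.81 kg m⁻³.
Positive Δρ: denser below, stable.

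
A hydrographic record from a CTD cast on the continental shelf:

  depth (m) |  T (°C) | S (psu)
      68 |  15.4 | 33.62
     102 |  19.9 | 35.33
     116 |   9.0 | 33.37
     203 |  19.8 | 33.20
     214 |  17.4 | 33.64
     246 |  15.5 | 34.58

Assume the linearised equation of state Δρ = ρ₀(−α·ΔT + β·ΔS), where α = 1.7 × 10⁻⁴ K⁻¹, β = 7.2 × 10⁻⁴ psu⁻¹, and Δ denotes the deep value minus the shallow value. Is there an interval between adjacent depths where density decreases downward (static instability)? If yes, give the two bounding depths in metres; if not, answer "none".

116–203 m

Evaluate Δρ/ρ₀ = −αΔT + βΔS across each adjacent pair:
  68–102 m: −αΔT+βΔS = −(1.7 × 10⁻⁴)(+4.5)+(7.2 × 10⁻⁴)(+1.71) = 4.7 × 10⁻⁴ → stable
  102–116 m: −αΔT+βΔS = −(1.7 × 10⁻⁴)(-10.9)+(7.2 × 10⁻⁴)(-1.96) = 4.4 × 10⁻⁴ → stable
  116–203 m: −αΔT+βΔS = −(1.7 × 10⁻⁴)(+10.8)+(7.2 × 10⁻⁴)(-0.17) = -2.0 × 10⁻³ → UNSTABLE
  203–214 m: −αΔT+βΔS = −(1.7 × 10⁻⁴)(-2.4)+(7.2 × 10⁻⁴)(+0.44) = 7.2 × 10⁻⁴ → stable
  214–246 m: −αΔT+βΔS = −(1.7 × 10⁻⁴)(-1.9)+(7.2 × 10⁻⁴)(+0.94) = 1.0 × 10⁻³ → stable
The 116–203 m interval has Δρ < 0: lighter water underlies denser water.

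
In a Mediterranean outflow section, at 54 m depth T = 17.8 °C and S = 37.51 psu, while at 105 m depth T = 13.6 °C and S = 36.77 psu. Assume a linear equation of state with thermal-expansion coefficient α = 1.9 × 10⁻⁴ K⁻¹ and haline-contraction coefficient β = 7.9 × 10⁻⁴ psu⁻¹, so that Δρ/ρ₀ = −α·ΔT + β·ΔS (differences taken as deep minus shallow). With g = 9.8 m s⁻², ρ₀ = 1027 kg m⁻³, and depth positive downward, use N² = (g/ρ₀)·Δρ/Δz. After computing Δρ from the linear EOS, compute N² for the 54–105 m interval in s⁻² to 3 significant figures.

ΔT = -4.2 K, ΔS = -0.74 psu (deep − shallow).
Δρ/ρ₀ = −αΔT + βΔS = 7.98 × 10⁻⁴ − 5.846 × 10⁻⁴ = 2.134 × 10⁻⁴, so Δρ ≈ 0.2192 kg m⁻³.
N² = (g/ρ₀)·Δρ/Δz = g·(Δρ/ρ₀)/Δz = 9.8 × 2.134 × 10⁻⁴ / 51 = 4.1006 × 10⁻⁵ s⁻² ≈ 4.10 × 10⁻⁵ s⁻².

4.10 × 10⁻⁵ s⁻²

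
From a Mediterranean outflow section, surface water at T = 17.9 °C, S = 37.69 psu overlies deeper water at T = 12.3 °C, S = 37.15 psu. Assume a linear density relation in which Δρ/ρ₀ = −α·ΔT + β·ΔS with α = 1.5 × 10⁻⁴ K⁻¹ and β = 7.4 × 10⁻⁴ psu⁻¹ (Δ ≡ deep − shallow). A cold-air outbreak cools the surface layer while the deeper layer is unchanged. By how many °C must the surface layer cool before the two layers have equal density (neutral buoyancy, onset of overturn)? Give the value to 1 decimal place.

2.9 °C

Neutral buoyancy requires Δρ = 0, i.e. −α(T_deep − T_surf′) + β(S_deep − S_surf) = 0.
T_surf′ = T_deep − (β/α)·ΔS = 12.3 − (7.4 × 10⁻⁴/1.5 × 10⁻⁴)·(-0.54) = 14.964 °C.
Cooling required: 17.9 − (14.964) = 2.936 °C.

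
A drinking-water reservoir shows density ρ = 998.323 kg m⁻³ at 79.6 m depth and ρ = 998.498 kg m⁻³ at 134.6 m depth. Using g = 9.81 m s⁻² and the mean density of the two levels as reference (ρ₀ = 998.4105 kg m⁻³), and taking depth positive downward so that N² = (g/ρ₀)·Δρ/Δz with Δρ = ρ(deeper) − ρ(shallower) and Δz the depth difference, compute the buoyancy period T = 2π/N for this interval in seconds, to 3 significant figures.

1.12 × 10³ s

Δρ = 998.498 − 998.323 = 0.175 kg m⁻³ over Δz = 134.6 − 79.6 = 55 m.
N² = (9.81/998.4105) × (0.175/55) = 3.1263 × 10⁻⁵ s⁻².
N = √(3.1263 × 10⁻⁵) = 5.5913 × 10⁻³ rad s⁻¹, so T = 2π/N = 1.1237 × 10³ s ≈ 1.12 × 10³ s.
N² > 0, so the interval is statically stable.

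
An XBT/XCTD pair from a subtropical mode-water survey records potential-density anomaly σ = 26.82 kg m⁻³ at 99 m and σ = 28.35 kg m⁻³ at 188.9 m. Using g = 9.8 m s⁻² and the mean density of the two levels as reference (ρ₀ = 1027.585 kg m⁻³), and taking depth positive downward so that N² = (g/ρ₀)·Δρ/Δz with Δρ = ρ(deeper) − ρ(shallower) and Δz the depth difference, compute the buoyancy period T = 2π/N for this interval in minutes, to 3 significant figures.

Δρ = 1028.35 − 1026.82 = 1.53 kg m⁻³ over Δz = 188.9 − 99 = 89.9 m.
N² = (9.8/1027.585) × (1.53/89.9) = 1.6231 × 10⁻⁴ s⁻².
N = √(1.6231 × 10⁻⁴) = 0.012740 rad s⁻¹, so T = 2π/N = 493.19 s = 8.2198 min ≈ 8.22 min.

8.22 min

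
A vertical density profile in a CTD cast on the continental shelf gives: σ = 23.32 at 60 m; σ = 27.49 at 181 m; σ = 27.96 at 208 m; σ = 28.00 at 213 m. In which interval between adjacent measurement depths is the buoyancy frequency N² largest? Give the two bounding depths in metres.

Compute the density gradient over each adjacent pair:
  60–181 m: Δρ/Δz = 4.17/121 = 0.034 kg m⁻⁴
  181–208 m: Δρ/Δz = 0.47/27 = 0.017 kg m⁻⁴
  208–213 m: Δρ/Δz = 0.04/5 = 8.0 × 10⁻³ kg m⁻⁴
The largest gradient is in the 60–181 m interval — the pycnocline.

60–181 m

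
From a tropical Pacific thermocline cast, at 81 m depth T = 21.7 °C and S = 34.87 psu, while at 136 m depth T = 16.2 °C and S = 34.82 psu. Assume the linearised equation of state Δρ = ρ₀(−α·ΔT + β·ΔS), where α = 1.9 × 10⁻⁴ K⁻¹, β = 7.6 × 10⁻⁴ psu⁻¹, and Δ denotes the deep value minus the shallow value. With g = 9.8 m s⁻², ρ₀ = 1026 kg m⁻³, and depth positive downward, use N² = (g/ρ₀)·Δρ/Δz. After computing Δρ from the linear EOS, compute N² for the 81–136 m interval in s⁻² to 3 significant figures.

1.79 × 10⁻⁴ s⁻²

ΔT = -5.5 K, ΔS = -0.05 psu (deep − shallow).
Δρ/ρ₀ = −αΔT + βΔS = 1.045 × 10⁻³ − 3.80 × 10⁻⁵ = 1.007 × 10⁻³, so Δρ ≈ 1.033 kg m⁻³.
N² = (g/ρ₀)·Δρ/Δz = g·(Δρ/ρ₀)/Δz = 9.8 × 1.007 × 10⁻³ / 55 = 1.7943 × 10⁻⁴ s⁻² ≈ 1.79 × 10⁻⁴ s⁻².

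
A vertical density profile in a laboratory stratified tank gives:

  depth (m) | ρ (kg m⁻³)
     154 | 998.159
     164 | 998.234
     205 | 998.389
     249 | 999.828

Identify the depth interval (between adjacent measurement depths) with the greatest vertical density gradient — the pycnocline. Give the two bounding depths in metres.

Compute the density gradient over each adjacent pair:
  154–164 m: Δρ/Δz = 0.075/10 = 7.5 × 10⁻³ kg m⁻⁴
  164–205 m: Δρ/Δz = 0.155/41 = 3.8 × 10⁻³ kg m⁻⁴
  205–249 m: Δρ/Δz = 1.439/44 = 0.033 kg m⁻⁴
The largest gradient is in the 205–249 m interval — the pycnocline.

205–249 m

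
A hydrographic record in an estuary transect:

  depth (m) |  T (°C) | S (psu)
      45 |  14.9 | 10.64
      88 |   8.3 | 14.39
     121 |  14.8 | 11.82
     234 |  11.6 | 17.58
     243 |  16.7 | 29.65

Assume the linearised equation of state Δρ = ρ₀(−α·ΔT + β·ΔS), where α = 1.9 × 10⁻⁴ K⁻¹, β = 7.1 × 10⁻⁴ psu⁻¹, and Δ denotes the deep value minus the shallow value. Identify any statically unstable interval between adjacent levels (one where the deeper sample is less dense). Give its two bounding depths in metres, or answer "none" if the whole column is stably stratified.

Evaluate Δρ/ρ₀ = −αΔT + βΔS across each adjacent pair:
  45–88 m: −αΔT+βΔS = −(1.9 × 10⁻⁴)(-6.6)+(7.1 × 10⁻⁴)(+3.75) = 3.9 × 10⁻³ → stable
  88–121 m: −αΔT+βΔS = −(1.9 × 10⁻⁴)(+6.5)+(7.1 × 10⁻⁴)(-2.57) = -3.1 × 10⁻³ → UNSTABLE
  121–234 m: −αΔT+βΔS = −(1.9 × 10⁻⁴)(-3.2)+(7.1 × 10⁻⁴)(+5.76) = 4.7 × 10⁻³ → stable
  234–243 m: −αΔT+βΔS = −(1.9 × 10⁻⁴)(+5.1)+(7.1 × 10⁻⁴)(+12.07) = 7.6 × 10⁻³ → stable
The 88–121 m interval has Δρ < 0: lighter water underlies denser water.

88–121 m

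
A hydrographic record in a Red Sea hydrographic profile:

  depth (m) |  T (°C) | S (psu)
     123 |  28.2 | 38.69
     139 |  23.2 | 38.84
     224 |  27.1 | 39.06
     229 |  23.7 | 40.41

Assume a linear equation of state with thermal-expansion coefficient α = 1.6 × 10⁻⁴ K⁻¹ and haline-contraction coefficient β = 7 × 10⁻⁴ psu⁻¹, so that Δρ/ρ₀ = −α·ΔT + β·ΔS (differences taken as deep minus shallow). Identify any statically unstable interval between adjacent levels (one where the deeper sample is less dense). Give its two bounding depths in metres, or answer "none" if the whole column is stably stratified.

Evaluate Δρ/ρ₀ = −αΔT + βΔS across each adjacent pair:
  123–139 m: −αΔT+βΔS = −(1.6 × 10⁻⁴)(-5.0)+(7 × 10⁻⁴)(+0.15) = 9.0 × 10⁻⁴ → stable
  139–224 m: −αΔT+βΔS = −(1.6 × 10⁻⁴)(+3.9)+(7 × 10⁻⁴)(+0.22) = -4.7 × 10⁻⁴ → UNSTABLE
  224–229 m: −αΔT+βΔS = −(1.6 × 10⁻⁴)(-3.4)+(7 × 10⁻⁴)(+1.35) = 1.5 × 10⁻³ → stable
The 139–224 m interval has Δρ < 0: lighter water underlies denser water.

139–224 m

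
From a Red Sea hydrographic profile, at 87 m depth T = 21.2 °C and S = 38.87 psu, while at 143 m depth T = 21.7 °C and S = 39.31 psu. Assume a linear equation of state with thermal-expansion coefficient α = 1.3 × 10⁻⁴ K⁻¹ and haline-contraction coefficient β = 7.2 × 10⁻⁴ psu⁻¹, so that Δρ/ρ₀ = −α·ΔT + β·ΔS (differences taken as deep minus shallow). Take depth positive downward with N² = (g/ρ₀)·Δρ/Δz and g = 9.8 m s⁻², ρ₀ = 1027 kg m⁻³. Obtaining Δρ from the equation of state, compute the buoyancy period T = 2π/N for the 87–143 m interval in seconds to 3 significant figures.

ΔT = +0.5 K, ΔS = +0.44 psu (deep − shallow).
Δρ/ρ₀ = −αΔT + βΔS = -6.50 × 10⁻⁵ + 3.168 × 10⁻⁴ = 2.518 × 10⁻⁴, so Δρ ≈ 0.2586 kg m⁻³.
N² = (g/ρ₀)·Δρ/Δz = g·(Δρ/ρ₀)/Δz = 9.8 × 2.518 × 10⁻⁴ / 56 = 4.4065 × 10⁻⁵ s⁻².
N = √(4.4065 × 10⁻⁵) = 6.6381 × 10⁻³ rad s⁻¹ → T = 2π/N = 946.53 s ≈ 947 s.

947 s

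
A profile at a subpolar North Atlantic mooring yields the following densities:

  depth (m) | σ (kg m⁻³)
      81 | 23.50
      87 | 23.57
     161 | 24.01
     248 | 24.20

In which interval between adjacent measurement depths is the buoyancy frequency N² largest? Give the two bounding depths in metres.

Compute the density gradient over each adjacent pair:
  81–87 m: Δρ/Δz = 0.07/6 = 0.012 kg m⁻⁴
  87–161 m: Δρ/Δz = 0.44/74 = 5.9 × 10⁻³ kg m⁻⁴
  161–248 m: Δρ/Δz = 0.19/87 = 2.2 × 10⁻³ kg m⁻⁴
The largest gradient is in the 81–87 m interval — the pycnocline.

81–87 m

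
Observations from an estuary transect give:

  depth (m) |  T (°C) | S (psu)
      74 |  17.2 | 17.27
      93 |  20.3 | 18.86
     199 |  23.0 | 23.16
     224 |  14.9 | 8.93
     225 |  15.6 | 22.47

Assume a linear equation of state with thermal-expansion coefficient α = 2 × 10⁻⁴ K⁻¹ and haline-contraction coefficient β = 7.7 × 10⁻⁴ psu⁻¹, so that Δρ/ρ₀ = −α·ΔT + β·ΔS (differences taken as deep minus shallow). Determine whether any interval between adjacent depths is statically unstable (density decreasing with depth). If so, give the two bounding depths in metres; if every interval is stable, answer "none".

199–224 m

Evaluate Δρ/ρ₀ = −αΔT + βΔS across each adjacent pair:
  74–93 m: −αΔT+βΔS = −(2 × 10⁻⁴)(+3.1)+(7.7 × 10⁻⁴)(+1.59) = 6.0 × 10⁻⁴ → stable
  93–199 m: −αΔT+βΔS = −(2 × 10⁻⁴)(+2.7)+(7.7 × 10⁻⁴)(+4.30) = 2.8 × 10⁻³ → stable
  199–224 m: −αΔT+βΔS = −(2 × 10⁻⁴)(-8.1)+(7.7 × 10⁻⁴)(-14.23) = -9.3 × 10⁻³ → UNSTABLE
  224–225 m: −αΔT+βΔS = −(2 × 10⁻⁴)(+0.7)+(7.7 × 10⁻⁴)(+13.54) = 0.010 → stable
The 199–224 m interval has Δρ < 0: lighter water underlies denser water.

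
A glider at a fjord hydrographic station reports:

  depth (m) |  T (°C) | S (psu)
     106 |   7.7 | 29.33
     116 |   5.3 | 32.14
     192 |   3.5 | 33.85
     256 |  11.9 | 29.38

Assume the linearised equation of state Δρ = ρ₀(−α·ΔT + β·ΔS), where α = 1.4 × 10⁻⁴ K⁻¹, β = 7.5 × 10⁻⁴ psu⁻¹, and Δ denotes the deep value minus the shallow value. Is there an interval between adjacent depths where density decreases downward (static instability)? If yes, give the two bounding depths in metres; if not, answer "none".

Evaluate Δρ/ρ₀ = −αΔT + βΔS across each adjacent pair:
  106–116 m: −αΔT+βΔS = −(1.4 × 10⁻⁴)(-2.4)+(7.5 × 10⁻⁴)(+2.81) = 2.4 × 10⁻³ → stable
  116–192 m: −αΔT+βΔS = −(1.4 × 10⁻⁴)(-1.8)+(7.5 × 10⁻⁴)(+1.71) = 1.5 × 10⁻³ → stable
  192–256 m: −αΔT+βΔS = −(1.4 × 10⁻⁴)(+8.4)+(7.5 × 10⁻⁴)(-4.47) = -4.5 × 10⁻³ → UNSTABLE
The 192–256 m interval has Δρ < 0: lighter water underlies denser water.

192–256 m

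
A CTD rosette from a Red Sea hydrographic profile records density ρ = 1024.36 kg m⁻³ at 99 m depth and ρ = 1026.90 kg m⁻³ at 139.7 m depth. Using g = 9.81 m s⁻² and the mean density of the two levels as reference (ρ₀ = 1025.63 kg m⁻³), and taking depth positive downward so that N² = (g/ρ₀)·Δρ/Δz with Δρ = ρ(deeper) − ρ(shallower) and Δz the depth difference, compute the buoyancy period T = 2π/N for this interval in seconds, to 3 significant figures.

257 s

Δρ = 1026.90 − 1024.36 = 2.54 kg m⁻³ over Δz = 139.7 − 99 = 40.7 m.
N² = (9.81/1025.63) × (2.54/40.7) = 5.9692 × 10⁻⁴ s⁻².
N = √(5.9692 × 10⁻⁴) = 0.024432 rad s⁻¹, so T = 2π/N = 257.17 s ≈ 257 s.
A positive N² confirms static stability across the interval.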